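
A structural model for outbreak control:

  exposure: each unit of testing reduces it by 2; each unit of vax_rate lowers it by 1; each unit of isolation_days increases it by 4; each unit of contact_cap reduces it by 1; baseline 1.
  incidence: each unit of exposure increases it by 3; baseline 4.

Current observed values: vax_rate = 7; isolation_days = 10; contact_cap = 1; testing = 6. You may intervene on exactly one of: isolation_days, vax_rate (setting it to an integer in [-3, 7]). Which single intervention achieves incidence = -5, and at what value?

Intervening on isolation_days: with other inputs at their observed values, incidence = 12*isolation_days - 53. Solving for -5 gives isolation_days = 4, within [-3, 7].
Intervening on vax_rate: incidence = -3*vax_rate + 88. Reaching -5 requires vax_rate = 31, outside [-3, 7].

set isolation_days = 4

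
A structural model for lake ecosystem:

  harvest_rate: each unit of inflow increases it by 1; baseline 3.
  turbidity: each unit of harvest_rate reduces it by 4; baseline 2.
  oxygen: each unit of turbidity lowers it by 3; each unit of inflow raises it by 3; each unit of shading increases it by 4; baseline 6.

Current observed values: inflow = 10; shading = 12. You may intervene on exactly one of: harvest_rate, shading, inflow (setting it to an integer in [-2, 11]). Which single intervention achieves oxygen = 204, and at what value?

set inflow = 8

Intervening on harvest_rate: oxygen = 12*harvest_rate + 78. Reaching 204 requires harvest_rate = 21/2, not an integer.
Intervening on shading: oxygen = 4*shading + 186. Reaching 204 requires shading = 9/2, not an integer.
Intervening on inflow: with other inputs at their observed values, oxygen = 15*inflow + 84. Solving for 204 gives inflow = 8, within [-2, 11].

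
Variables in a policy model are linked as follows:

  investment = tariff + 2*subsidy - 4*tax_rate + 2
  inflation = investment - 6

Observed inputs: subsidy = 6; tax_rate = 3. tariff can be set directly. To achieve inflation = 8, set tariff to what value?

Substituting into the investment equation gives investment = tariff + 2.
Substituting into the inflation equation gives inflation = tariff - 4.
Solve tariff - 4 = 8: tariff = (8 + 4) / 1 = 12.

tariff = 12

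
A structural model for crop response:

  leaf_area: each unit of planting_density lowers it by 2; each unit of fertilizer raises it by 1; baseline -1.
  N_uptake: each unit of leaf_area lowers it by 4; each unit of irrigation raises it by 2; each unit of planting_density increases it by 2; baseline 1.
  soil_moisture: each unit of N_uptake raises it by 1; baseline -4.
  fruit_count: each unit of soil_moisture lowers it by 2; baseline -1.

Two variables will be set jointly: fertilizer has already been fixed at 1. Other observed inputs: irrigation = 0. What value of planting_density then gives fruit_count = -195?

planting_density = 10

With fertilizer held at 1:
Substituting into the leaf_area equation gives leaf_area = -2*planting_density.
Substituting into the N_uptake equation gives N_uptake = 10*planting_density + 1.
This gives soil_moisture = 10*planting_density - 3.
Substituting into the fruit_count equation gives fruit_count = -20*planting_density + 5.
Solve -20*planting_density + 5 = -195: planting_density = (-195 - 5) / -20 = 10.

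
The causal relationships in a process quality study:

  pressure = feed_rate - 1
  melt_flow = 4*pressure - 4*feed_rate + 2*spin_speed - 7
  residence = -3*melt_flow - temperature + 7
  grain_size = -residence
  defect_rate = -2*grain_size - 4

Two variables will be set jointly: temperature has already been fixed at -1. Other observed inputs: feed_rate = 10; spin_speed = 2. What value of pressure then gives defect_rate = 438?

pressure = -7

With temperature held at -1:
Intervening on pressure fixes its value directly, overriding its dependence on feed_rate.
Substituting into the melt_flow equation gives melt_flow = 4*pressure - 43.
So residence = -12*pressure + 137.
This gives grain_size = 12*pressure - 137.
This gives defect_rate = -24*pressure + 270.
Solve -24*pressure + 270 = 438: pressure = (438 - 270) / -24 = -7.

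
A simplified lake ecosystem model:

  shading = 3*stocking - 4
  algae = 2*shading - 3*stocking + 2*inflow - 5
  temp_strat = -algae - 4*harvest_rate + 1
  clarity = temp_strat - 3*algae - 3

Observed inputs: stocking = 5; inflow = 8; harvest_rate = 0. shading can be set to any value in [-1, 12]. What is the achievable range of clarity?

Intervening on shading fixes its value directly, overriding its dependence on stocking.
Substituting into the algae equation gives algae = 2*shading - 4.
Substituting into the temp_strat equation gives temp_strat = -2*shading + 5.
So clarity = -8*shading + 14.
Linear in shading, so extremes are at the endpoints: shading = -1 gives clarity = 22; shading = 12 gives clarity = -82.

-82 to 22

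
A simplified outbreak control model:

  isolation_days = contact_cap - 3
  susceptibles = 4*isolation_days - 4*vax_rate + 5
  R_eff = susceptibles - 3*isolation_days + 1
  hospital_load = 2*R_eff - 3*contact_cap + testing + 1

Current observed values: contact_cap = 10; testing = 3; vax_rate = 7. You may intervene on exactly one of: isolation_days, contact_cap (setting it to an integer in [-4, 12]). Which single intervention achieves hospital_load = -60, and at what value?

set isolation_days = 5

Intervening on isolation_days: with other inputs at their observed values, hospital_load = 2*isolation_days - 70. Solving for -60 gives isolation_days = 5, within [-4, 12].
Intervening on contact_cap: hospital_load = -contact_cap - 46. Reaching -60 requires contact_cap = 14, outside [-4, 12].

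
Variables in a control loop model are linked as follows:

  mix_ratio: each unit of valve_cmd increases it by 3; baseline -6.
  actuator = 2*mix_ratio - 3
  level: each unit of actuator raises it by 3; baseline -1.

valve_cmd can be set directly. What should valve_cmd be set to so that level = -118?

Substituting into the actuator equation gives actuator = 6*valve_cmd - 15.
Substituting into the level equation gives level = 18*valve_cmd - 46.
Solve 18*valve_cmd - 46 = -118: valve_cmd = (-118 + 46) / 18 = -4.

valve_cmd = -4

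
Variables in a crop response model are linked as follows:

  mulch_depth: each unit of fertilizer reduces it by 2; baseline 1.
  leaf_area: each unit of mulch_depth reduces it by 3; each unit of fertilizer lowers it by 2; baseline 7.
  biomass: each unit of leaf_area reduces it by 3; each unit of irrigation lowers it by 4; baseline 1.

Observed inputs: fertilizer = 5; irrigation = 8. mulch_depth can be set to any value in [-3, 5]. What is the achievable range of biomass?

Intervening on mulch_depth fixes its value directly, overriding its dependence on fertilizer.
Substituting into the leaf_area equation gives leaf_area = -3*mulch_depth - 3.
So biomass = 9*mulch_depth - 22.
Linear in mulch_depth, so extremes are at the endpoints: mulch_depth = -3 gives biomass = -49; mulch_depth = 5 gives biomass = 23.

-49 to 23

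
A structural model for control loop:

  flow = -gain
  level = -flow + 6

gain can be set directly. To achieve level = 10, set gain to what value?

gain = 4

Substituting into the level equation gives level = gain + 6.
Solve gain + 6 = 10: gain = (10 - 6) / 1 = 4.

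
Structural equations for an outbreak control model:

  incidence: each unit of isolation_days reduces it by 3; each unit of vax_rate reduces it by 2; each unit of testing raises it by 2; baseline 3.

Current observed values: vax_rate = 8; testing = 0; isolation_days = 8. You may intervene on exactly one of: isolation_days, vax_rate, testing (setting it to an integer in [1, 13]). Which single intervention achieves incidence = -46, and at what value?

Intervening on isolation_days: with other inputs at their observed values, incidence = -3*isolation_days - 13. Solving for -46 gives isolation_days = 11, within [1, 13].
Intervening on vax_rate: incidence = -2*vax_rate - 21. Reaching -46 requires vax_rate = 25/2, not an integer.
Intervening on testing: incidence = 2*testing - 37. Reaching -46 requires testing = -9/2, not an integer.

set isolation_days = 11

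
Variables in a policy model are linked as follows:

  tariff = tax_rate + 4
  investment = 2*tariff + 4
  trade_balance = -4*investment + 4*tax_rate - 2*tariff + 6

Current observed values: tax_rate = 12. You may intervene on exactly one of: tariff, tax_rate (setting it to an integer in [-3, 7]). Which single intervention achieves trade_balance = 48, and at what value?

Intervening on tariff: with other inputs at their observed values, trade_balance = -10*tariff + 38. Solving for 48 gives tariff = -1, within [-3, 7].
Intervening on tax_rate: trade_balance = -6*tax_rate - 50. Reaching 48 requires tax_rate = -49/3, not an integer.

set tariff = -1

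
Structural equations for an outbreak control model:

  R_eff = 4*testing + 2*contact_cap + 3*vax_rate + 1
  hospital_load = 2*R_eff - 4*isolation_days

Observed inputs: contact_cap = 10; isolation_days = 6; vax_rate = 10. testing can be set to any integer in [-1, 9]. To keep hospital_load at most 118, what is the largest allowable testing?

Substituting into the R_eff equation gives R_eff = 4*testing + 51.
hospital_load becomes 8*testing + 78.
Require 8*testing + 78 ≤ 118, so testing ≤ 5.
The largest integer in [-1, 9] satisfying this is 5.

testing = 5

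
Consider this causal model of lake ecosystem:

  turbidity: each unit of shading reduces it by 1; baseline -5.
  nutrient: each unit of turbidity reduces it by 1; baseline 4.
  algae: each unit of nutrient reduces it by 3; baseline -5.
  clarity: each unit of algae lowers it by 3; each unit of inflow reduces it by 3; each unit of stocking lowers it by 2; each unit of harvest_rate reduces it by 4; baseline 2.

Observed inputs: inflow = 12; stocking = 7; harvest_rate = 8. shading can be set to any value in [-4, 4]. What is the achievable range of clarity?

-20 to 52

Substituting into the nutrient equation gives nutrient = shading + 9.
Substituting into the algae equation gives algae = -3*shading - 32.
So clarity = 9*shading + 16.
Linear in shading, so extremes are at the endpoints: shading = -4 gives clarity = -20; shading = 4 gives clarity = 52.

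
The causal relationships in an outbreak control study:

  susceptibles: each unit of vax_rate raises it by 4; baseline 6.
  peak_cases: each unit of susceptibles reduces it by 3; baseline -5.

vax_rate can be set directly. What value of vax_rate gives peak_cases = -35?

Substituting into the peak_cases equation gives peak_cases = -12*vax_rate - 23.
Solve -12*vax_rate - 23 = -35: vax_rate = (-35 + 23) / -12 = 1.

vax_rate = 1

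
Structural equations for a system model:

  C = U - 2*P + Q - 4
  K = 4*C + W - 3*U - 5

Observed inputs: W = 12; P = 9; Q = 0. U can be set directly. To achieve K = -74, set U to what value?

Substituting into the C equation gives C = U - 22.
Substituting into the K equation gives K = U - 81.
Solve U - 81 = -74: U = (-74 + 81) / 1 = 7.

U = 7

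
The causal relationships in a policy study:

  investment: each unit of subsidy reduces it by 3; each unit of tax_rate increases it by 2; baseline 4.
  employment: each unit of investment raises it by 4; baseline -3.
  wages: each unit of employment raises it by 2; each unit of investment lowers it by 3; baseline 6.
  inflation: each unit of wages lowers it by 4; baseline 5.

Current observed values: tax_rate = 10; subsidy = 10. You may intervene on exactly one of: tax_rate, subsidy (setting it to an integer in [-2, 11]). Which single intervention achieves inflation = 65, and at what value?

set subsidy = 9

Intervening on tax_rate: inflation = -40*tax_rate + 525. Reaching 65 requires tax_rate = 23/2, not an integer.
Intervening on subsidy: with other inputs at their observed values, inflation = 60*subsidy - 475. Solving for 65 gives subsidy = 9, within [-2, 11].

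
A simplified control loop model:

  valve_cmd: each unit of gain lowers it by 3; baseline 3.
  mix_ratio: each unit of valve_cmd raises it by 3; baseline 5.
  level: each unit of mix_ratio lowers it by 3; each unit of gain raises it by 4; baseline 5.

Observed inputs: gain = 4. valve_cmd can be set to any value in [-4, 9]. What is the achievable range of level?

Intervening on valve_cmd fixes its value directly, overriding its dependence on gain.
Substituting into the level equation gives level = -9*valve_cmd + 6.
Linear in valve_cmd, so extremes are at the endpoints: valve_cmd = -4 gives level = 42; valve_cmd = 9 gives level = -75.

-75 to 42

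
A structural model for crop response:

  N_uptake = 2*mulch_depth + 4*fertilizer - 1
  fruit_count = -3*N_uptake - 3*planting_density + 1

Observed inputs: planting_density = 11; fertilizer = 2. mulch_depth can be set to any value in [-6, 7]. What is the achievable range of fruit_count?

-95 to -17

Substituting into the N_uptake equation gives N_uptake = 2*mulch_depth + 7.
Substituting into the fruit_count equation gives fruit_count = -6*mulch_depth - 53.
Linear in mulch_depth, so extremes are at the endpoints: mulch_depth = -6 gives fruit_count = -17; mulch_depth = 7 gives fruit_count = -95.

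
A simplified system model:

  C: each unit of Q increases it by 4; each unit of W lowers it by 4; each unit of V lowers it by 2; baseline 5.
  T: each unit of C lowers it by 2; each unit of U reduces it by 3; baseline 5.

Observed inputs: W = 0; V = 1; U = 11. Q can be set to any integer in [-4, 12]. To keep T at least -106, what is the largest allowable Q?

Q = 9

Substituting into the C equation gives C = 4*Q + 3.
Substituting into the T equation gives T = -8*Q - 34.
Require -8*Q - 34 ≥ -106, so Q ≤ 9.
The largest integer in [-4, 12] satisfying this is 9.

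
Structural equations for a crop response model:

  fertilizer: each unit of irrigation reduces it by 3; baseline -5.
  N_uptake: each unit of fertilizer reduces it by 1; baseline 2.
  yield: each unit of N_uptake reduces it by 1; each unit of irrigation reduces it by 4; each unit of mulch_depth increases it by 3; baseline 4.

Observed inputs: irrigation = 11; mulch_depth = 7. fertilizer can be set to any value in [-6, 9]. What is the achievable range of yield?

-27 to -12

Intervening on fertilizer fixes its value directly, overriding its dependence on irrigation.
Substituting into the yield equation gives yield = fertilizer - 21.
Linear in fertilizer, so extremes are at the endpoints: fertilizer = -6 gives yield = -27; fertilizer = 9 gives yield = -12.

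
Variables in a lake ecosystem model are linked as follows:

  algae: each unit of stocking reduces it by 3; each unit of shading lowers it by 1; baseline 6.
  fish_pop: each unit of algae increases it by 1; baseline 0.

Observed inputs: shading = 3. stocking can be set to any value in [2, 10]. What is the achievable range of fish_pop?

-27 to -3

Substituting into the algae equation gives algae = -3*stocking + 3.
Substituting into the fish_pop equation gives fish_pop = -3*stocking + 3.
Linear in stocking, so extremes are at the endpoints: stocking = 2 gives fish_pop = -3; stocking = 10 gives fish_pop = -27.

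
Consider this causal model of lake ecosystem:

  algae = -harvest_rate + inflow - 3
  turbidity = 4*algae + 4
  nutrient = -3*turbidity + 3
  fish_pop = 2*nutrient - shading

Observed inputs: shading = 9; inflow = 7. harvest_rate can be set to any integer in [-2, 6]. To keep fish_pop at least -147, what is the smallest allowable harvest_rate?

Substituting into the algae equation gives algae = -harvest_rate + 4.
Substituting into the turbidity equation gives turbidity = -4*harvest_rate + 20.
Substituting into the nutrient equation gives nutrient = 12*harvest_rate - 57.
fish_pop becomes 24*harvest_rate - 123.
Require 24*harvest_rate - 123 ≥ -147, so harvest_rate ≥ -1.
The smallest integer in [-2, 6] satisfying this is -1.

harvest_rate = -1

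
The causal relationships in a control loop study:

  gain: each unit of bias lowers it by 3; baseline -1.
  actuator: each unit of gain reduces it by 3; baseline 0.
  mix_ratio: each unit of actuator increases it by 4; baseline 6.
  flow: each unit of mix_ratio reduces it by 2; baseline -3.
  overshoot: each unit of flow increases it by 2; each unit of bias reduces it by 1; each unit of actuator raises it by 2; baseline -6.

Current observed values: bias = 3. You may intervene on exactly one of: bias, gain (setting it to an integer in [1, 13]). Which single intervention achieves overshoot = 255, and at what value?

Intervening on bias: overshoot = -127*bias - 78. Reaching 255 requires bias = -333/127, not an integer.
Intervening on gain: with other inputs at their observed values, overshoot = 42*gain - 39. Solving for 255 gives gain = 7, within [1, 13].

set gain = 7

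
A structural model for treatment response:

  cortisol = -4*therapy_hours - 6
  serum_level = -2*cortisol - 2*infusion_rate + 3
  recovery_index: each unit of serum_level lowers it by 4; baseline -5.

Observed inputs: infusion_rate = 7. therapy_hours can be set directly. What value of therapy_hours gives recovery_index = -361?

therapy_hours = 11

Substituting into the serum_level equation gives serum_level = 8*therapy_hours + 1.
Substituting into the recovery_index equation gives recovery_index = -32*therapy_hours - 9.
Solve -32*therapy_hours - 9 = -361: therapy_hours = (-361 + 9) / -32 = 11.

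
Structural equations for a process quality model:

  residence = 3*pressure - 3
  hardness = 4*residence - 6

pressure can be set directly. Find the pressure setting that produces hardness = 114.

Substituting into the hardness equation gives hardness = 12*pressure - 18.
Solve 12*pressure - 18 = 114: pressure = (114 + 18) / 12 = 11.

pressure = 11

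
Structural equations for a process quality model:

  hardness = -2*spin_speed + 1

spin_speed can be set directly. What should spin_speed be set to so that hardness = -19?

Solve -2*spin_speed + 1 = -19: spin_speed = (-19 - 1) / -2 = 10.

spin_speed = 10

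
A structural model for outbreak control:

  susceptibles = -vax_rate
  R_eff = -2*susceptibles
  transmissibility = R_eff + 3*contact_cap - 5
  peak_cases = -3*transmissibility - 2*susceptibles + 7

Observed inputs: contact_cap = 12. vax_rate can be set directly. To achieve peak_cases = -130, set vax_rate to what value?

vax_rate = 11

Substituting into the R_eff equation gives R_eff = 2*vax_rate.
This gives transmissibility = 2*vax_rate + 31.
So peak_cases = -4*vax_rate - 86.
Solve -4*vax_rate - 86 = -130: vax_rate = (-130 + 86) / -4 = 11.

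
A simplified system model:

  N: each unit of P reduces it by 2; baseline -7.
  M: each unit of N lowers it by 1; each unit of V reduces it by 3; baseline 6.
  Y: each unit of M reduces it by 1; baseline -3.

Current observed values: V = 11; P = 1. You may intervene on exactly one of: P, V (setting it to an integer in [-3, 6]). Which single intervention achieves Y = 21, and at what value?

Intervening on P: with other inputs at their observed values, Y = -2*P + 17. Solving for 21 gives P = -2, within [-3, 6].
Intervening on V: Y = 3*V - 18. Reaching 21 requires V = 13, outside [-3, 6].

set P = -2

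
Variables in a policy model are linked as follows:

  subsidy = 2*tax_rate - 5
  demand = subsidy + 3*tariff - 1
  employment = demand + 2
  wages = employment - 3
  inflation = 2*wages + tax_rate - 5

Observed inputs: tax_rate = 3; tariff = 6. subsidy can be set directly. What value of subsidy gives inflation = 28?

Intervening on subsidy fixes its value directly, overriding its dependence on tax_rate.
Substituting into the demand equation gives demand = subsidy + 17.
Substituting into the employment equation gives employment = subsidy + 19.
wages becomes subsidy + 16.
So inflation = 2*subsidy + 30.
Solve 2*subsidy + 30 = 28: subsidy = (28 - 30) / 2 = -1.

subsidy = -1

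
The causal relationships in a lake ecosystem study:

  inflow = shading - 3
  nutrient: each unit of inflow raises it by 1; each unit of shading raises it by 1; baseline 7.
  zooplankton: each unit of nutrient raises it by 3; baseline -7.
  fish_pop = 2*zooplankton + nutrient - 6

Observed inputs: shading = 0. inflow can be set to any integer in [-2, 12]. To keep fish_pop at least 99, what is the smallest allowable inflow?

inflow = 10

Intervening on inflow fixes its value directly, overriding its dependence on shading.
Substituting into the nutrient equation gives nutrient = inflow + 7.
zooplankton becomes 3*inflow + 14.
fish_pop becomes 7*inflow + 29.
Require 7*inflow + 29 ≥ 99, so inflow ≥ 10.
The smallest integer in [-2, 12] satisfying this is 10.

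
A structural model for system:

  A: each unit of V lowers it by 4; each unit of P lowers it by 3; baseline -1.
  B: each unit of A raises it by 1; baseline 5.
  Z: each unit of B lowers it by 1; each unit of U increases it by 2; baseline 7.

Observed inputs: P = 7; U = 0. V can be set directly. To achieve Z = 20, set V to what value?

V = -1

Substituting into the A equation gives A = -4*V - 22.
Substituting into the B equation gives B = -4*V - 17.
Substituting into the Z equation gives Z = 4*V + 24.
Solve 4*V + 24 = 20: V = (20 - 24) / 4 = -1.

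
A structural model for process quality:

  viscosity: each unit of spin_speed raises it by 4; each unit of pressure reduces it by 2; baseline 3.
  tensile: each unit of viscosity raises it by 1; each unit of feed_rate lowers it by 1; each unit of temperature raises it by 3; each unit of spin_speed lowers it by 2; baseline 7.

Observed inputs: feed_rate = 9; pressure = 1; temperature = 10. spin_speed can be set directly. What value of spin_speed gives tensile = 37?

Substituting into the viscosity equation gives viscosity = 4*spin_speed + 1.
This gives tensile = 2*spin_speed + 29.
Solve 2*spin_speed + 29 = 37: spin_speed = (37 - 29) / 2 = 4.

spin_speed = 4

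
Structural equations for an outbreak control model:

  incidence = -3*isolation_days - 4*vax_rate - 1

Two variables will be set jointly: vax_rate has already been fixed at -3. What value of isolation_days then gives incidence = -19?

With vax_rate held at -3:
Substituting into the incidence equation gives incidence = -3*isolation_days + 11.
Solve -3*isolation_days + 11 = -19: isolation_days = (-19 - 11) / -3 = 10.

isolation_days = 10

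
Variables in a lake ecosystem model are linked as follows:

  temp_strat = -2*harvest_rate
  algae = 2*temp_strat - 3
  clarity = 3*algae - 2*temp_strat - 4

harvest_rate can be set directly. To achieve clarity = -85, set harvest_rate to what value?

harvest_rate = 9

Substituting into the algae equation gives algae = -4*harvest_rate - 3.
Substituting into the clarity equation gives clarity = -8*harvest_rate - 13.
Solve -8*harvest_rate - 13 = -85: harvest_rate = (-85 + 13) / -8 = 9.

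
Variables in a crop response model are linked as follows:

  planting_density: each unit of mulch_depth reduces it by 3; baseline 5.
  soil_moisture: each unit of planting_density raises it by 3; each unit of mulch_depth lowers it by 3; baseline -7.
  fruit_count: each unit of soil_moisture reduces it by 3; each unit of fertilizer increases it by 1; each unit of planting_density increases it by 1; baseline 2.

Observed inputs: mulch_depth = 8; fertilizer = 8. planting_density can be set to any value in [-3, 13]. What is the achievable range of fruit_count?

-1 to 127

Intervening on planting_density fixes its value directly, overriding its dependence on mulch_depth.
Substituting into the soil_moisture equation gives soil_moisture = 3*planting_density - 31.
Substituting into the fruit_count equation gives fruit_count = -8*planting_density + 103.
Linear in planting_density, so extremes are at the endpoints: planting_density = -3 gives fruit_count = 127; planting_density = 13 gives fruit_count = -1.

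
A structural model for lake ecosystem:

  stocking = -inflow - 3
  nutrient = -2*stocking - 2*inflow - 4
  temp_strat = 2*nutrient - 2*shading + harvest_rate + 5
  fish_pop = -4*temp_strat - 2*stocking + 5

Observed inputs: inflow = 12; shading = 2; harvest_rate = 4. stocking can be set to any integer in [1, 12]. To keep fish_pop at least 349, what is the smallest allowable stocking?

Intervening on stocking fixes its value directly, overriding its dependence on inflow.
Substituting into the nutrient equation gives nutrient = -2*stocking - 28.
Substituting into the temp_strat equation gives temp_strat = -4*stocking - 51.
This gives fish_pop = 14*stocking + 209.
Require 14*stocking + 209 ≥ 349, so stocking ≥ 10.
The smallest integer in [1, 12] satisfying this is 10.

stocking = 10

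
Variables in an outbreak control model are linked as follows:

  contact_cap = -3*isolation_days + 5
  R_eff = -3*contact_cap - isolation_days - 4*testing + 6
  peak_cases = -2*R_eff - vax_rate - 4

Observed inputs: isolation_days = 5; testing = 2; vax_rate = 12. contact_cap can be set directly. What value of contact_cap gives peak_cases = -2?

contact_cap = 0

Intervening on contact_cap fixes its value directly, overriding its dependence on isolation_days.
Substituting into the R_eff equation gives R_eff = -3*contact_cap - 7.
peak_cases becomes 6*contact_cap - 2.
Solve 6*contact_cap - 2 = -2: contact_cap = (-2 + 2) / 6 = 0.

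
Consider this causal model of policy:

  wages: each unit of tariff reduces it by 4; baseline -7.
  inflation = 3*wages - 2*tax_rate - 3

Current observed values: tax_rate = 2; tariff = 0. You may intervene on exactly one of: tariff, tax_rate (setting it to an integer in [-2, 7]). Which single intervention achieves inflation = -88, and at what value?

Intervening on tariff: with other inputs at their observed values, inflation = -12*tariff - 28. Solving for -88 gives tariff = 5, within [-2, 7].
Intervening on tax_rate: inflation = -2*tax_rate - 24. Reaching -88 requires tax_rate = 32, outside [-2, 7].

set tariff = 5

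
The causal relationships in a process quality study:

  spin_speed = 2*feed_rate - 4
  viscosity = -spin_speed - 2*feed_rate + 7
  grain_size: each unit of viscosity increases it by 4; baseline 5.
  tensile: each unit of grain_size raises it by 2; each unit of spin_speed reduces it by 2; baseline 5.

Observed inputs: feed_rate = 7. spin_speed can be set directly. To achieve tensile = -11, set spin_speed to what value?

spin_speed = -3

Intervening on spin_speed fixes its value directly, overriding its dependence on feed_rate.
Substituting into the viscosity equation gives viscosity = -spin_speed - 7.
grain_size becomes -4*spin_speed - 23.
This gives tensile = -10*spin_speed - 41.
Solve -10*spin_speed - 41 = -11: spin_speed = (-11 + 41) / -10 = -3.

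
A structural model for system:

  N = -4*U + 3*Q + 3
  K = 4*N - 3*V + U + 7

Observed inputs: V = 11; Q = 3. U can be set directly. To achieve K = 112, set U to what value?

Substituting into the N equation gives N = -4*U + 12.
Substituting into the K equation gives K = -15*U + 22.
Solve -15*U + 22 = 112: U = (112 - 22) / -15 = -6.

U = -6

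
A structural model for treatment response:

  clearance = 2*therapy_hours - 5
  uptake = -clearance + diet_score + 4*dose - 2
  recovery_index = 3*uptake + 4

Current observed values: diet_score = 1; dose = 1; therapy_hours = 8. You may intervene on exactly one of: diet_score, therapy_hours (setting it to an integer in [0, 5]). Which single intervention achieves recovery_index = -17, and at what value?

set diet_score = 2

Intervening on diet_score: with other inputs at their observed values, recovery_index = 3*diet_score - 23. Solving for -17 gives diet_score = 2, within [0, 5].
Intervening on therapy_hours: recovery_index = -6*therapy_hours + 28. Reaching -17 requires therapy_hours = 15/2, not an integer.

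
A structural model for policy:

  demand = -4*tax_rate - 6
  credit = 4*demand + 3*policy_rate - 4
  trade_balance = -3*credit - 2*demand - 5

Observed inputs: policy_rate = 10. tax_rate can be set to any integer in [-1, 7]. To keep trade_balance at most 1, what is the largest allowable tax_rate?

tax_rate = 0

Substituting into the credit equation gives credit = -16*tax_rate + 2.
trade_balance becomes 56*tax_rate + 1.
Require 56*tax_rate + 1 ≤ 1, so tax_rate ≤ 0.
The largest integer in [-1, 7] satisfying this is 0.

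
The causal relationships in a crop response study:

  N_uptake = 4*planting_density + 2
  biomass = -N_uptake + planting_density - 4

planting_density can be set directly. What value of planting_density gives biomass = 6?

Substituting into the biomass equation gives biomass = -3*planting_density - 6.
Solve -3*planting_density - 6 = 6: planting_density = (6 + 6) / -3 = -4.

planting_density = -4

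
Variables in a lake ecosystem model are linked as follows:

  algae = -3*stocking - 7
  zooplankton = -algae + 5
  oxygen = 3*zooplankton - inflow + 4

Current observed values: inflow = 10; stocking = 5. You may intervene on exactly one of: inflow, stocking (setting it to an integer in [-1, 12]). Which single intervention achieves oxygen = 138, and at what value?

Intervening on inflow: oxygen = -inflow + 85. Reaching 138 requires inflow = -53, outside [-1, 12].
Intervening on stocking: with other inputs at their observed values, oxygen = 9*stocking + 30. Solving for 138 gives stocking = 12, within [-1, 12].

set stocking = 12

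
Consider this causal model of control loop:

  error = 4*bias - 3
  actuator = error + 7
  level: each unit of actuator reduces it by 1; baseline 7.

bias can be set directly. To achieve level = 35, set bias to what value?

bias = -8

Substituting into the actuator equation gives actuator = 4*bias + 4.
Substituting into the level equation gives level = -4*bias + 3.
Solve -4*bias + 3 = 35: bias = (35 - 3) / -4 = -8.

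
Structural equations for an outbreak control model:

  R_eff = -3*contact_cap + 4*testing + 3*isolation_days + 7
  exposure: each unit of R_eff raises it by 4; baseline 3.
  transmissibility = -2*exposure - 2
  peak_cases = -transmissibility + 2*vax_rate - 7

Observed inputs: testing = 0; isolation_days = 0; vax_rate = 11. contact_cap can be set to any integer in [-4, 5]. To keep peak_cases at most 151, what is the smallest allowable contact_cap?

contact_cap = -3

Substituting into the R_eff equation gives R_eff = -3*contact_cap + 7.
exposure becomes -12*contact_cap + 31.
Substituting into the transmissibility equation gives transmissibility = 24*contact_cap - 64.
Substituting into the peak_cases equation gives peak_cases = -24*contact_cap + 79.
Require -24*contact_cap + 79 ≤ 151, so contact_cap ≥ -3.
The smallest integer in [-4, 5] satisfying this is -3.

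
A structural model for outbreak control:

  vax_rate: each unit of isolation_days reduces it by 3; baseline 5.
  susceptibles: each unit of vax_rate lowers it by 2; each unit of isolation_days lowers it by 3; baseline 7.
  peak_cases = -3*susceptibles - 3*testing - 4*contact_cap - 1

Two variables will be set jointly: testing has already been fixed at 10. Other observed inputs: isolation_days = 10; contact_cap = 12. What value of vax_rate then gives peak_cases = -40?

vax_rate = -5

With testing held at 10:
Intervening on vax_rate fixes its value directly, overriding its dependence on isolation_days.
Substituting into the susceptibles equation gives susceptibles = -2*vax_rate - 23.
Substituting into the peak_cases equation gives peak_cases = 6*vax_rate - 10.
Solve 6*vax_rate - 10 = -40: vax_rate = (-40 + 10) / 6 = -5.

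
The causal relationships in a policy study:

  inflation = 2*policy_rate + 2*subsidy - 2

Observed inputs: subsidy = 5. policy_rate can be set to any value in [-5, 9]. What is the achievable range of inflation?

-2 to 26

Substituting into the inflation equation gives inflation = 2*policy_rate + 8.
Linear in policy_rate, so extremes are at the endpoints: policy_rate = -5 gives inflation = -2; policy_rate = 9 gives inflation = 26.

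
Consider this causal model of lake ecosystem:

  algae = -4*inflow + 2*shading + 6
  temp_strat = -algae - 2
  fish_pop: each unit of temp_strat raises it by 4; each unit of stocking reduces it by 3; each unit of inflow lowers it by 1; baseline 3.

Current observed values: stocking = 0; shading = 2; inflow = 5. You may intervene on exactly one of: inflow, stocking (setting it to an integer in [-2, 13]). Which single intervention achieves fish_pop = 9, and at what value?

set stocking = 7

Intervening on inflow: fish_pop = 15*inflow - 45. Reaching 9 requires inflow = 18/5, not an integer.
Intervening on stocking: with other inputs at their observed values, fish_pop = -3*stocking + 30. Solving for 9 gives stocking = 7, within [-2, 13].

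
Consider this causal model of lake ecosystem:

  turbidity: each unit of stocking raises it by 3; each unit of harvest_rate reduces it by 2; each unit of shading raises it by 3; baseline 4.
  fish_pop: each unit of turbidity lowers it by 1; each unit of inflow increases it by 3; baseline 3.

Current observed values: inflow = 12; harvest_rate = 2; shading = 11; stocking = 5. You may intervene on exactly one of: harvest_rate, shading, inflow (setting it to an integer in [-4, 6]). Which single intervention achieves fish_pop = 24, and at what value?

Intervening on harvest_rate: fish_pop = 2*harvest_rate - 13. Reaching 24 requires harvest_rate = 37/2, not an integer.
Intervening on shading: with other inputs at their observed values, fish_pop = -3*shading + 24. Solving for 24 gives shading = 0, within [-4, 6].
Intervening on inflow: fish_pop = 3*inflow - 45. Reaching 24 requires inflow = 23, outside [-4, 6].

set shading = 0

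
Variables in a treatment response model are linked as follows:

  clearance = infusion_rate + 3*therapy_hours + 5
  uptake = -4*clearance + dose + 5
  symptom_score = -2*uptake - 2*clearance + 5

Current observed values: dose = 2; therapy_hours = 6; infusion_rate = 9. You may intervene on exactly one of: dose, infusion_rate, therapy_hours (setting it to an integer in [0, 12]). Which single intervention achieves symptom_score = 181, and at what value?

Intervening on dose: with other inputs at their observed values, symptom_score = -2*dose + 187. Solving for 181 gives dose = 3, within [0, 12].
Intervening on infusion_rate: symptom_score = 6*infusion_rate + 129. Reaching 181 requires infusion_rate = 26/3, not an integer.
Intervening on therapy_hours: symptom_score = 18*therapy_hours + 75. Reaching 181 requires therapy_hours = 53/9, not an integer.

set dose = 3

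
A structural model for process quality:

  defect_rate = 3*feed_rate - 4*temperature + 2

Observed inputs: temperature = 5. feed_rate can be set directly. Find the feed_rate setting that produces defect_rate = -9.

feed_rate = 3

Substituting into the defect_rate equation gives defect_rate = 3*feed_rate - 18.
Solve 3*feed_rate - 18 = -9: feed_rate = (-9 + 18) / 3 = 3.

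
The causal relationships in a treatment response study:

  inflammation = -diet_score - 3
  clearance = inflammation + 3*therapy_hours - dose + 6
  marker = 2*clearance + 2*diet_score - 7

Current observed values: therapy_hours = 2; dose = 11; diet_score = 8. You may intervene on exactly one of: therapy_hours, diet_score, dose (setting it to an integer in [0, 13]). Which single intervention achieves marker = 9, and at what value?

Intervening on therapy_hours: marker = 6*therapy_hours - 23. Reaching 9 requires therapy_hours = 16/3, not an integer.
Intervening on diet_score: the paths from diet_score to marker cancel (net effect zero), leaving marker = -11; 9 is unreachable this way.
Intervening on dose: with other inputs at their observed values, marker = -2*dose + 11. Solving for 9 gives dose = 1, within [0, 13].

set dose = 1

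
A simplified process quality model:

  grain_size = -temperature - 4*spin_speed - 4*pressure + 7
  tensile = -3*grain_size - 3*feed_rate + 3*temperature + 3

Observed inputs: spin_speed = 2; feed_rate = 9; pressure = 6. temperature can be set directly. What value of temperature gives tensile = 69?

Substituting into the grain_size equation gives grain_size = -temperature - 25.
Substituting into the tensile equation gives tensile = 6*temperature + 51.
Solve 6*temperature + 51 = 69: temperature = (69 - 51) / 6 = 3.

temperature = 3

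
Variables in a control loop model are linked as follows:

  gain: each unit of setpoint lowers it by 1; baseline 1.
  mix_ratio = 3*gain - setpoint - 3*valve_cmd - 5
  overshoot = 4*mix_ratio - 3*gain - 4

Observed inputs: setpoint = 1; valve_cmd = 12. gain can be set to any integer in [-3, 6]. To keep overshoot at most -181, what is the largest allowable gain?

Intervening on gain fixes its value directly, overriding its dependence on setpoint.
Substituting into the mix_ratio equation gives mix_ratio = 3*gain - 42.
overshoot becomes 9*gain - 172.
Require 9*gain - 172 ≤ -181, so gain ≤ -1.
The largest integer in [-3, 6] satisfying this is -1.

gain = -1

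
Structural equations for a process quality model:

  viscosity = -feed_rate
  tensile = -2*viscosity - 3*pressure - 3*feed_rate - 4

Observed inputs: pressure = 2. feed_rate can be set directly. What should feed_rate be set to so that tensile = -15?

feed_rate = 5

Substituting into the tensile equation gives tensile = -feed_rate - 10.
Solve -feed_rate - 10 = -15: feed_rate = (-15 + 10) / -1 = 5.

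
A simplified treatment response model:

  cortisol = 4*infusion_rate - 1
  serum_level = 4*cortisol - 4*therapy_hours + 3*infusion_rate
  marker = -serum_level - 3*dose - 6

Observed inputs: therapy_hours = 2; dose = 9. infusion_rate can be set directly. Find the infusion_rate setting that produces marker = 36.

Substituting into the serum_level equation gives serum_level = 19*infusion_rate - 12.
Substituting into the marker equation gives marker = -19*infusion_rate - 21.
Solve -19*infusion_rate - 21 = 36: infusion_rate = (36 + 21) / -19 = -3.

infusion_rate = -3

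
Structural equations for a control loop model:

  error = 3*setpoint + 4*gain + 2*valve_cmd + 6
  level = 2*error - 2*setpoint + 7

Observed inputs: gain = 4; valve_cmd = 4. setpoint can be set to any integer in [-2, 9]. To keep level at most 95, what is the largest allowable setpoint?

Substituting into the error equation gives error = 3*setpoint + 30.
So level = 4*setpoint + 67.
Require 4*setpoint + 67 ≤ 95, so setpoint ≤ 7.
The largest integer in [-2, 9] satisfying this is 7.

setpoint = 7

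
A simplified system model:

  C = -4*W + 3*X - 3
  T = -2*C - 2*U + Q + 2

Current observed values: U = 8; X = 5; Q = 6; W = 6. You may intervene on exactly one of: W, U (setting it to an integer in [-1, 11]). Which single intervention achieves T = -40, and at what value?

Intervening on W: with other inputs at their observed values, T = 8*W - 32. Solving for -40 gives W = -1, within [-1, 11].
Intervening on U: T = -2*U + 32. Reaching -40 requires U = 36, outside [-1, 11].

set W = -1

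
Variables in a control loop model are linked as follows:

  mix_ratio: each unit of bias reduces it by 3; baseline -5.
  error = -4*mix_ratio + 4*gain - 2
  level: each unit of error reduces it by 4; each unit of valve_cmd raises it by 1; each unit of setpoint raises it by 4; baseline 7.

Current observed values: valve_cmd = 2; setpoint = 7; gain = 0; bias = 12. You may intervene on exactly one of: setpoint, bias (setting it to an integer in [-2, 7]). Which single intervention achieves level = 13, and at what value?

set bias = -1

Intervening on setpoint: level = 4*setpoint - 639. Reaching 13 requires setpoint = 163, outside [-2, 7].
Intervening on bias: with other inputs at their observed values, level = -48*bias - 35. Solving for 13 gives bias = -1, within [-2, 7].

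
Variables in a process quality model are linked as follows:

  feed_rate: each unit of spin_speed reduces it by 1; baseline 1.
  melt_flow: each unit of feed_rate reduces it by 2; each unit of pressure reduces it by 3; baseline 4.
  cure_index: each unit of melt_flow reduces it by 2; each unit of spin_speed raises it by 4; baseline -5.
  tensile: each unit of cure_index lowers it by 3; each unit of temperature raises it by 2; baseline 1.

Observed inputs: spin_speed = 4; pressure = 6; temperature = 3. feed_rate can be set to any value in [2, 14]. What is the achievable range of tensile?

Intervening on feed_rate fixes its value directly, overriding its dependence on spin_speed.
Substituting into the melt_flow equation gives melt_flow = -2*feed_rate - 14.
Substituting into the cure_index equation gives cure_index = 4*feed_rate + 39.
Substituting into the tensile equation gives tensile = -12*feed_rate - 110.
Linear in feed_rate, so extremes are at the endpoints: feed_rate = 2 gives tensile = -134; feed_rate = 14 gives tensile = -278.

-278 to -134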